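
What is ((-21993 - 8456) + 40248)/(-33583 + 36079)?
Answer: 9799/2496 ≈ 3.9259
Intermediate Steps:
((-21993 - 8456) + 40248)/(-33583 + 36079) = (-30449 + 40248)/2496 = 9799*(1/2496) = 9799/2496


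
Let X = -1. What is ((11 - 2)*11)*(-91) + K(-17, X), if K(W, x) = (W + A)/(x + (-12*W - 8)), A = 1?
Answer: -1756771/195 ≈ -9009.1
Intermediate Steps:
K(W, x) = (1 + W)/(-8 + x - 12*W) (K(W, x) = (W + 1)/(x + (-12*W - 8)) = (1 + W)/(x + (-8 - 12*W)) = (1 + W)/(-8 + x - 12*W))
((11 - 2)*11)*(-91) + K(-17, X) = ((11 - 2)*11)*(-91) + (1 - 17)/(-8 - 1 - 12*(-17)) = (9*11)*(-91) - 16/(-8 - 1 + 204) = 99*(-91) - 16/195 = -9009 + (1/195)*(-16) = -9009 - 16/195 = -1756771/195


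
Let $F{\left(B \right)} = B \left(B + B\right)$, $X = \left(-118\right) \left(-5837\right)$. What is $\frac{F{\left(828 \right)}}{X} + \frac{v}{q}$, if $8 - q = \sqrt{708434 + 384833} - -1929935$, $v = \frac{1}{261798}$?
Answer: $\frac{222837039416815931471981}{111935646318405355362436} + \frac{\sqrt{1093267}}{975097315939567476} \approx 1.9908$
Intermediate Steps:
$v = \frac{1}{261798} \approx 3.8197 \cdot 10^{-6}$
$X = 688766$
$F{\left(B \right)} = 2 B^{2}$ ($F{\left(B \right)} = B 2 B = 2 B^{2}$)
$q = -1929927 - \sqrt{1093267}$ ($q = 8 - \left(\sqrt{708434 + 384833} - -1929935\right) = 8 - \left(\sqrt{1093267} + 1929935\right) = 8 - \left(1929935 + \sqrt{1093267}\right) = -1929927 - \sqrt{1093267} \approx -1.931 \cdot 10^{6}$)
$\frac{F{\left(828 \right)}}{X} + \frac{v}{q} = \frac{2 \cdot 828^{2}}{688766} + \frac{1}{261798 \left(-1929927 - \sqrt{1093267}\right)} = 2 \cdot 685584 \cdot \frac{1}{688766} + \frac{1}{261798 \left(-1929927 - \sqrt{1093267}\right)} = 1371168 \cdot \frac{1}{688766} + \frac{1}{261798 \left(-1929927 - \sqrt{1093267}\right)} = \frac{685584}{344383} + \frac{1}{261798 \left(-1929927 - \sqrt{1093267}\right)}$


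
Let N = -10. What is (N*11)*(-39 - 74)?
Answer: 12430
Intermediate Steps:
(N*11)*(-39 - 74) = (-10*11)*(-39 - 74) = -110*(-113) = 12430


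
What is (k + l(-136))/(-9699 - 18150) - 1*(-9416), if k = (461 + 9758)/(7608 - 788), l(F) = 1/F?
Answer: 1842575975763/195685640 ≈ 9416.0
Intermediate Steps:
k = 929/620 (k = 10219/6820 = 10219*(1/6820) = 929/620 ≈ 1.4984)
(k + l(-136))/(-9699 - 18150) - 1*(-9416) = (929/620 + 1/(-136))/(-9699 - 18150) - 1*(-9416) = (929/620 - 1/136)/(-27849) + 9416 = (31431/21080)*(-1/27849) + 9416 = -10477/195685640 + 9416 = 1842575975763/195685640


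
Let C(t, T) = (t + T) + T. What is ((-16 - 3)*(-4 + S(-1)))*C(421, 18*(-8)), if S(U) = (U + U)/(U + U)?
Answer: 7581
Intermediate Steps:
C(t, T) = t + 2*T (C(t, T) = (T + t) + T = t + 2*T)
S(U) = 1 (S(U) = (2*U)/((2*U)) = (2*U)*(1/(2*U)) = 1)
((-16 - 3)*(-4 + S(-1)))*C(421, 18*(-8)) = ((-16 - 3)*(-4 + 1))*(421 + 2*(18*(-8))) = (-19*(-3))*(421 + 2*(-144)) = 57*(421 - 288) = 57*133 = 7581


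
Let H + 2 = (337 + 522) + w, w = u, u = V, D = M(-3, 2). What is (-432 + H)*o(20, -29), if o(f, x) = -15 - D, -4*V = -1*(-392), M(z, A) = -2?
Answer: -4251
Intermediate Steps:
D = -2
V = -98 (V = -(-1)*(-392)/4 = -¼*392 = -98)
u = -98
o(f, x) = -13 (o(f, x) = -15 - 1*(-2) = -15 + 2 = -13)
w = -98
H = 759 (H = -2 + ((337 + 522) - 98) = -2 + (859 - 98) = -2 + 761 = 759)
(-432 + H)*o(20, -29) = (-432 + 759)*(-13) = 327*(-13) = -4251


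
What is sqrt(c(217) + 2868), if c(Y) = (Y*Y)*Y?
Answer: sqrt(10221181) ≈ 3197.1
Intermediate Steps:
c(Y) = Y**3 (c(Y) = Y**2*Y = Y**3)
sqrt(c(217) + 2868) = sqrt(217**3 + 2868) = sqrt(10218313 + 2868) = sqrt(10221181)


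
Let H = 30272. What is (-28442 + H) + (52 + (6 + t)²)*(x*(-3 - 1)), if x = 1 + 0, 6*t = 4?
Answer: 12998/9 ≈ 1444.2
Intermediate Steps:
t = ⅔ (t = (⅙)*4 = ⅔ ≈ 0.66667)
x = 1
(-28442 + H) + (52 + (6 + t)²)*(x*(-3 - 1)) = (-28442 + 30272) + (52 + (6 + ⅔)²)*(1*(-3 - 1)) = 1830 + (52 + (20/3)²)*(1*(-4)) = 1830 + (52 + 400/9)*(-4) = 1830 + (868/9)*(-4) = 1830 - 3472/9 = 12998/9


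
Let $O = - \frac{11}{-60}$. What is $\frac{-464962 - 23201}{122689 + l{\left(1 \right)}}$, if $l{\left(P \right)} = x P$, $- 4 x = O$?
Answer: $- \frac{117159120}{29445349} \approx -3.9789$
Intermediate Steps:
$O = \frac{11}{60}$ ($O = \left(-11\right) \left(- \frac{1}{60}\right) = \frac{11}{60} \approx 0.18333$)
$x = - \frac{11}{240}$ ($x = \left(- \frac{1}{4}\right) \frac{11}{60} = - \frac{11}{240} \approx -0.045833$)
$l{\left(P \right)} = - \frac{11 P}{240}$
$\frac{-464962 - 23201}{122689 + l{\left(1 \right)}} = \frac{-464962 - 23201}{122689 - \frac{11}{240}} = - \frac{488163}{122689 - \frac{11}{240}} = - \frac{488163}{\frac{29445349}{240}} = \left(-488163\right) \frac{240}{29445349} = - \frac{117159120}{29445349}$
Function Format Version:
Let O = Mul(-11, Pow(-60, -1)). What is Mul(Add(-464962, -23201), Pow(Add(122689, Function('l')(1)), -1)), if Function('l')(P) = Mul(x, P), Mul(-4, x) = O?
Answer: Rational(-117159120, 29445349) ≈ -3.9789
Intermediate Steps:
O = Rational(11, 60) (O = Mul(-11, Rational(-1, 60)) = Rational(11, 60) ≈ 0.18333)
x = Rational(-11, 240) (x = Mul(Rational(-1, 4), Rational(11, 60)) = Rational(-11, 240) ≈ -0.045833)
Function('l')(P) = Mul(Rational(-11, 240), P)
Mul(Add(-464962, -23201), Pow(Add(122689, Function('l')(1)), -1)) = Mul(Add(-464962, -23201), Pow(Add(122689, Mul(Rational(-11, 240), 1)), -1)) = Mul(-488163, Pow(Add(122689, Rational(-11, 240)), -1)) = Mul(-488163, Pow(Rational(29445349, 240), -1)) = Mul(-488163, Rational(240, 29445349)) = Rational(-117159120, 29445349)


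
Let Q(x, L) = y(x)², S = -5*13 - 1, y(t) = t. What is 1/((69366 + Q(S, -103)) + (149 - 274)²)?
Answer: 1/89347 ≈ 1.1192e-5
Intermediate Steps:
S = -66 (S = -65 - 1 = -66)
Q(x, L) = x²
1/((69366 + Q(S, -103)) + (149 - 274)²) = 1/((69366 + (-66)²) + (149 - 274)²) = 1/((69366 + 4356) + (-125)²) = 1/(73722 + 15625) = 1/89347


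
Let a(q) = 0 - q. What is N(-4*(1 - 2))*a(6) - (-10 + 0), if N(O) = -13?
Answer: 88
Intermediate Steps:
a(q) = -q
N(-4*(1 - 2))*a(6) - (-10 + 0) = -(-13)*6 - (-10 + 0) = -13*(-6) - 1*(-10) = 78 + 10 = 88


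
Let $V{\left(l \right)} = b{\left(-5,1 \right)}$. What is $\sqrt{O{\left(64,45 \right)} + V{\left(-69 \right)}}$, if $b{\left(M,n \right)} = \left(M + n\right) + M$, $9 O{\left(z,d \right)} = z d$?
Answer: $\sqrt{311} \approx 17.635$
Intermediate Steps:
$O{\left(z,d \right)} = \frac{d z}{9}$ ($O{\left(z,d \right)} = \frac{z d}{9} = \frac{d z}{9}$)
$b{\left(M,n \right)} = n + 2 M$
$V{\left(l \right)} = -9$ ($V{\left(l \right)} = 1 + 2 \left(-5\right) = 1 - 10 = -9$)
$\sqrt{O{\left(64,45 \right)} + V{\left(-69 \right)}} = \sqrt{\frac{1}{9} \cdot 45 \cdot 64 - 9} = \sqrt{320 - 9} = \sqrt{311}$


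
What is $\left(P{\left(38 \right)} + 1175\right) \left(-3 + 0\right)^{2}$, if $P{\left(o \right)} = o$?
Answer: $10917$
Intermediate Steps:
$\left(P{\left(38 \right)} + 1175\right) \left(-3 + 0\right)^{2} = \left(38 + 1175\right) \left(-3 + 0\right)^{2} = 1213 \left(-3\right)^{2} = 1213 \cdot 9 = 10917$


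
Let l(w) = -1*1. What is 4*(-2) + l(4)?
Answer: -9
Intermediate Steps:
l(w) = -1
4*(-2) + l(4) = 4*(-2) - 1 = -8 - 1 = -9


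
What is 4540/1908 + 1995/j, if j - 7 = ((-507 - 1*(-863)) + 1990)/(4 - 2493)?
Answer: 2385682130/7191729 ≈ 331.73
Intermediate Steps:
j = 15077/2489 (j = 7 + ((-507 - 1*(-863)) + 1990)/(4 - 2493) = 7 + ((-507 + 863) + 1990)/(-2489) = 7 + (356 + 1990)*(-1/2489) = 7 + 2346*(-1/2489) = 7 - 2346/2489 = 15077/2489 ≈ 6.0574)
4540/1908 + 1995/j = 4540/1908 + 1995/(15077/2489) = 4540*(1/1908) + 1995*(2489/15077) = 1135/477 + 4965555/15077 = 2385682130/7191729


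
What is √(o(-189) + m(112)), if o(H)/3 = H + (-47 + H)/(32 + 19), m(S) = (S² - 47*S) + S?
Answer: √1968413/17 ≈ 82.530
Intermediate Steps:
m(S) = S² - 46*S
o(H) = -47/17 + 52*H/17 (o(H) = 3*(H + (-47 + H)/(32 + 19)) = 3*(H + (-47 + H)/51) = 3*(H + (-47 + H)*(1/51)) = 3*(H + (-47/51 + H/51)) = 3*(-47/51 + 52*H/51) = -47/17 + 52*H/17)
√(o(-189) + m(112)) = √((-47/17 + (52/17)*(-189)) + 112*(-46 + 112)) = √((-47/17 - 9828/17) + 112*66) = √(-9875/17 + 7392) = √(115789/17) = √1968413/17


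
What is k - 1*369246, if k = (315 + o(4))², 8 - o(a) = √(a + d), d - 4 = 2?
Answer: -369246 + (323 - √10)² ≈ -2.6695e+5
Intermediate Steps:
d = 6 (d = 4 + 2 = 6)
o(a) = 8 - √(6 + a) (o(a) = 8 - √(a + 6) = 8 - √(6 + a))
k = (323 - √10)² (k = (315 + (8 - √(6 + 4)))² = (315 + (8 - √10))² = (323 - √10)² ≈ 1.0230e+5)
k - 1*369246 = (323 - √10)² - 1*369246 = (323 - √10)² - 369246 = -369246 + (323 - √10)²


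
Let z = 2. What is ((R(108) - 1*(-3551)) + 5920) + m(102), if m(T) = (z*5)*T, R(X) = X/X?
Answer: 10492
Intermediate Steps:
R(X) = 1
m(T) = 10*T (m(T) = (2*5)*T = 10*T)
((R(108) - 1*(-3551)) + 5920) + m(102) = ((1 - 1*(-3551)) + 5920) + 10*102 = ((1 + 3551) + 5920) + 1020 = (3552 + 5920) + 1020 = 9472 + 1020 = 10492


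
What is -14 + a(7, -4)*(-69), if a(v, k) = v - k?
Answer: -773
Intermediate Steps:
-14 + a(7, -4)*(-69) = -14 + (7 - 1*(-4))*(-69) = -14 + (7 + 4)*(-69) = -14 + 11*(-69) = -14 - 759 = -773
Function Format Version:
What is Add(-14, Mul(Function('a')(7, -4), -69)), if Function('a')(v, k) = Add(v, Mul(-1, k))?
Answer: -773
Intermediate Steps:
Add(-14, Mul(Function('a')(7, -4), -69)) = Add(-14, Mul(Add(7, Mul(-1, -4)), -69)) = Add(-14, Mul(Add(7, 4), -69)) = Add(-14, Mul(11, -69)) = Add(-14, -759) = -773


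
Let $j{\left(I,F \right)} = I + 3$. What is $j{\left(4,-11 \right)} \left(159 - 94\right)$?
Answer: $455$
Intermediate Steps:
$j{\left(I,F \right)} = 3 + I$
$j{\left(4,-11 \right)} \left(159 - 94\right) = \left(3 + 4\right) \left(159 - 94\right) = 7 \cdot 65 = 455$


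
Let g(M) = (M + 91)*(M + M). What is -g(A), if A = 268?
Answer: -192424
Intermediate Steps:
g(M) = 2*M*(91 + M) (g(M) = (91 + M)*(2*M) = 2*M*(91 + M))
-g(A) = -2*268*(91 + 268) = -2*268*359 = -1*192424 = -192424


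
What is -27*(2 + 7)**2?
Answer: -2187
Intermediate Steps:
-27*(2 + 7)**2 = -27*9**2 = -27*81 = -2187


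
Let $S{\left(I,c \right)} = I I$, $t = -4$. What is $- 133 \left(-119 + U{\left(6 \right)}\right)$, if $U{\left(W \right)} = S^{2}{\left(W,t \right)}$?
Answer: $-156541$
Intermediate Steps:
$S{\left(I,c \right)} = I^{2}$
$U{\left(W \right)} = W^{4}$ ($U{\left(W \right)} = \left(W^{2}\right)^{2} = W^{4}$)
$- 133 \left(-119 + U{\left(6 \right)}\right) = - 133 \left(-119 + 6^{4}\right) = - 133 \left(-119 + 1296\right) = \left(-133\right) 1177 = -156541$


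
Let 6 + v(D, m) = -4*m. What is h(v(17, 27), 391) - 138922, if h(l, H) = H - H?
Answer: -138922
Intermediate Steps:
v(D, m) = -6 - 4*m
h(l, H) = 0
h(v(17, 27), 391) - 138922 = 0 - 138922 = -138922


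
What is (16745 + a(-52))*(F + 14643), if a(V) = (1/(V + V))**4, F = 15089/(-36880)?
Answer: 1057857937571244177471/4314438369280 ≈ 2.4519e+8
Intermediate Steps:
F = -15089/36880 (F = 15089*(-1/36880) = -15089/36880 ≈ -0.40914)
a(V) = 1/(16*V**4) (a(V) = (1/(2*V))**4 = 1/(16*V**4))
(16745 + a(-52))*(F + 14643) = (16745 + (1/16)/(-52)**4)*(-15089/36880 + 14643) = (16745 + (1/16)*(1/7311616))*(540018751/36880) = (16745 + 1/116985856)*(540018751/36880) = (1958928158721/116985856)*(540018751/36880) = 1057857937571244177471/4314438369280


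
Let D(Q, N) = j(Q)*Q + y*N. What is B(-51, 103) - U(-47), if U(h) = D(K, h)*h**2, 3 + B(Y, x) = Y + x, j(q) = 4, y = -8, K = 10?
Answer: -918895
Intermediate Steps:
D(Q, N) = -8*N + 4*Q (D(Q, N) = 4*Q - 8*N = -8*N + 4*Q)
B(Y, x) = -3 + Y + x (B(Y, x) = -3 + (Y + x) = -3 + Y + x)
U(h) = h**2*(40 - 8*h) (U(h) = (-8*h + 4*10)*h**2 = (-8*h + 40)*h**2 = (40 - 8*h)*h**2 = h**2*(40 - 8*h))
B(-51, 103) - U(-47) = (-3 - 51 + 103) - 8*(-47)**2*(5 - 1*(-47)) = 49 - 8*2209*(5 + 47) = 49 - 8*2209*52 = 49 - 1*918944 = 49 - 918944 = -918895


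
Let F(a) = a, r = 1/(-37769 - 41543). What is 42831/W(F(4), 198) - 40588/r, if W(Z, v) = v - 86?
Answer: 360540973903/112 ≈ 3.2191e+9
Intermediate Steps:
r = -1/79312 (r = 1/(-79312) = -1/79312 ≈ -1.2608e-5)
W(Z, v) = -86 + v
42831/W(F(4), 198) - 40588/r = 42831/(-86 + 198) - 40588/(-1/79312) = 42831/112 - 40588*(-79312) = 42831*(1/112) + 3219115456 = 42831/112 + 3219115456 = 360540973903/112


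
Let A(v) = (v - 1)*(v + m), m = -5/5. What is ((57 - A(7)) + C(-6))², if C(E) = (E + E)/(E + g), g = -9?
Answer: 11881/25 ≈ 475.24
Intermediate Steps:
m = -1 (m = -5*⅕ = -1)
A(v) = (-1 + v)² (A(v) = (v - 1)*(v - 1) = (-1 + v)*(-1 + v) = (-1 + v)²)
C(E) = 2*E/(-9 + E) (C(E) = (E + E)/(E - 9) = (2*E)/(-9 + E) = 2*E/(-9 + E))
((57 - A(7)) + C(-6))² = ((57 - (1 + 7² - 2*7)) + 2*(-6)/(-9 - 6))² = ((57 - (1 + 49 - 14)) + 2*(-6)/(-15))² = ((57 - 1*36) + 2*(-6)*(-1/15))² = ((57 - 36) + ⅘)² = (21 + ⅘)² = (109/5)² = 11881/25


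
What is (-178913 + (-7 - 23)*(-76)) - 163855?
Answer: -340488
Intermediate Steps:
(-178913 + (-7 - 23)*(-76)) - 163855 = (-178913 - 30*(-76)) - 163855 = (-178913 + 2280) - 163855 = -176633 - 163855 = -340488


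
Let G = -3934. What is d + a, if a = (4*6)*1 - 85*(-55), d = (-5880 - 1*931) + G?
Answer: -6046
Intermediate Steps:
d = -10745 (d = (-5880 - 1*931) - 3934 = (-5880 - 931) - 3934 = -6811 - 3934 = -10745)
a = 4699 (a = 24*1 + 4675 = 24 + 4675 = 4699)
d + a = -10745 + 4699 = -6046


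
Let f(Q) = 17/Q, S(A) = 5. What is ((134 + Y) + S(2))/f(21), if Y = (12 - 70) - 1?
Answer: 1680/17 ≈ 98.823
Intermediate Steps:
Y = -59 (Y = -58 - 1 = -59)
((134 + Y) + S(2))/f(21) = ((134 - 59) + 5)/((17/21)) = (75 + 5)/((17*(1/21))) = 80/(17/21) = 80*(21/17) = 1680/17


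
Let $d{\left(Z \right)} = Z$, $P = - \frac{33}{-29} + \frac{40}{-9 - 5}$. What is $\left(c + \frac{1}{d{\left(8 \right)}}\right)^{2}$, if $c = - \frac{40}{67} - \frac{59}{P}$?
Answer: $\frac{40086309390625}{34992940096} \approx 1145.6$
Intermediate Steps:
$P = - \frac{349}{203}$ ($P = \left(-33\right) \left(- \frac{1}{29}\right) + \frac{40}{-14} = \frac{33}{29} + 40 \left(- \frac{1}{14}\right) = \frac{33}{29} - \frac{20}{7} = - \frac{349}{203} \approx -1.7192$)
$c = \frac{788499}{23383}$ ($c = - \frac{40}{67} - \frac{59}{- \frac{349}{203}} = \left(-40\right) \frac{1}{67} - - \frac{11977}{349} = - \frac{40}{67} + \frac{11977}{349} = \frac{788499}{23383} \approx 33.721$)
$\left(c + \frac{1}{d{\left(8 \right)}}\right)^{2} = \left(\frac{788499}{23383} + \frac{1}{8}\right)^{2} = \left(\frac{6331375}{187064}\right)^{2} = \frac{40086309390625}{34992940096}$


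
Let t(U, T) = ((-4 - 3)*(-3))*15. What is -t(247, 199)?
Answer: -315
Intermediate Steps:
t(U, T) = 315 (t(U, T) = -7*(-3)*15 = 21*15 = 315)
-t(247, 199) = -1*315 = -315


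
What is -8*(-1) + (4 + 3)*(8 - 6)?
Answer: 22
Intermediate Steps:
-8*(-1) + (4 + 3)*(8 - 6) = 8 + 7*2 = 8 + 14 = 22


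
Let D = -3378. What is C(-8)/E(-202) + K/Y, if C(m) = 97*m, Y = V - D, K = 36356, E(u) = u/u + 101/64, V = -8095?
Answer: -240263828/778305 ≈ -308.70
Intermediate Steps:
E(u) = 165/64 (E(u) = 1 + 101*(1/64) = 1 + 101/64 = 165/64)
Y = -4717 (Y = -8095 - 1*(-3378) = -8095 + 3378 = -4717)
C(-8)/E(-202) + K/Y = (97*(-8))/(165/64) + 36356/(-4717) = -776*64/165 + 36356*(-1/4717) = -49664/165 - 36356/4717 = -240263828/778305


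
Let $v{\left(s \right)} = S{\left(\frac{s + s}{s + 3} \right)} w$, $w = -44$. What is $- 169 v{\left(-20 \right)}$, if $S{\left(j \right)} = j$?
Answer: $\frac{297440}{17} \approx 17496.0$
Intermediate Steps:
$v{\left(s \right)} = - \frac{88 s}{3 + s}$ ($v{\left(s \right)} = \frac{s + s}{s + 3} \left(-44\right) = \frac{2 s}{3 + s} \left(-44\right) = - \frac{88 s}{3 + s}$)
$- 169 v{\left(-20 \right)} = - 169 \left(\left(-88\right) \left(-20\right) \frac{1}{3 - 20}\right) = - 169 \left(\left(-88\right) \left(-20\right) \frac{1}{-17}\right) = - 169 \left(\left(-88\right) \left(-20\right) \left(- \frac{1}{17}\right)\right) = \left(-169\right) \left(- \frac{1760}{17}\right) = \frac{297440}{17}$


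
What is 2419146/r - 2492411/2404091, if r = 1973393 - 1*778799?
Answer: 473071316692/478652114009 ≈ 0.98834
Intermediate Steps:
r = 1194594 (r = 1973393 - 778799 = 1194594)
2419146/r - 2492411/2404091 = 2419146/1194594 - 2492411/2404091 = 2419146*(1/1194594) - 2492411*1/2404091 = 403191/199099 - 2492411/2404091 = 473071316692/478652114009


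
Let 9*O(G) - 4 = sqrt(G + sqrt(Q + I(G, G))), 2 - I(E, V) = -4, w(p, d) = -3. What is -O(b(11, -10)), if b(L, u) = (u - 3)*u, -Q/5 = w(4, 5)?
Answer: -4/9 - sqrt(130 + sqrt(21))/9 ≈ -1.7334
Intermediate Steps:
I(E, V) = 6 (I(E, V) = 2 - 1*(-4) = 2 + 4 = 6)
Q = 15 (Q = -5*(-3) = 15)
b(L, u) = u*(-3 + u) (b(L, u) = (-3 + u)*u = u*(-3 + u))
O(G) = 4/9 + sqrt(G + sqrt(21))/9 (O(G) = 4/9 + sqrt(G + sqrt(15 + 6))/9 = 4/9 + sqrt(G + sqrt(21))/9)
-O(b(11, -10)) = -(4/9 + sqrt(-10*(-3 - 10) + sqrt(21))/9) = -(4/9 + sqrt(-10*(-13) + sqrt(21))/9) = -(4/9 + sqrt(130 + sqrt(21))/9) = -4/9 - sqrt(130 + sqrt(21))/9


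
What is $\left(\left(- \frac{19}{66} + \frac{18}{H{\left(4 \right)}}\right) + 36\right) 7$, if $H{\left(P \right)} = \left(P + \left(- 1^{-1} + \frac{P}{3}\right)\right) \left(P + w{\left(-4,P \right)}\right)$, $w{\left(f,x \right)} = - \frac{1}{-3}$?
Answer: $\frac{2863175}{11154} \approx 256.69$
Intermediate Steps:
$w{\left(f,x \right)} = \frac{1}{3}$ ($w{\left(f,x \right)} = \left(-1\right) \left(- \frac{1}{3}\right) = \frac{1}{3}$)
$H{\left(P \right)} = \left(-1 + \frac{4 P}{3}\right) \left(\frac{1}{3} + P\right)$ ($H{\left(P \right)} = \left(P + \left(- 1^{-1} + \frac{P}{3}\right)\right) \left(P + \frac{1}{3}\right) = \left(P + \left(\left(-1\right) 1 + P \frac{1}{3}\right)\right) \left(\frac{1}{3} + P\right) = \left(P + \left(-1 + \frac{P}{3}\right)\right) \left(\frac{1}{3} + P\right) = \left(-1 + \frac{4 P}{3}\right) \left(\frac{1}{3} + P\right)$)
$\left(\left(- \frac{19}{66} + \frac{18}{H{\left(4 \right)}}\right) + 36\right) 7 = \left(\left(- \frac{19}{66} + \frac{18}{- \frac{1}{3} - \frac{20}{9} + \frac{4 \cdot 4^{2}}{3}}\right) + 36\right) 7 = \left(\left(\left(-19\right) \frac{1}{66} + \frac{18}{- \frac{1}{3} - \frac{20}{9} + \frac{4}{3} \cdot 16}\right) + 36\right) 7 = \left(\left(- \frac{19}{66} + \frac{18}{- \frac{1}{3} - \frac{20}{9} + \frac{64}{3}}\right) + 36\right) 7 = \left(\left(- \frac{19}{66} + \frac{18}{\frac{169}{9}}\right) + 36\right) 7 = \left(\left(- \frac{19}{66} + 18 \cdot \frac{9}{169}\right) + 36\right) 7 = \left(\left(- \frac{19}{66} + \frac{162}{169}\right) + 36\right) 7 = \left(\frac{7481}{11154} + 36\right) 7 = \frac{409025}{11154} \cdot 7 = \frac{2863175}{11154}$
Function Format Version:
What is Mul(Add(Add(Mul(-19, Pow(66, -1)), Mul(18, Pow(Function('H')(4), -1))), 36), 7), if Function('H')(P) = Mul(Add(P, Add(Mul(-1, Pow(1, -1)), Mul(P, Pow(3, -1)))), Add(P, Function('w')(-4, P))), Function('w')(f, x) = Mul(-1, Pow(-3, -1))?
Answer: Rational(2863175, 11154) ≈ 256.69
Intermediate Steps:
Function('w')(f, x) = Rational(1, 3) (Function('w')(f, x) = Mul(-1, Rational(-1, 3)) = Rational(1, 3))
Function('H')(P) = Mul(Add(-1, Mul(Rational(4, 3), P)), Add(Rational(1, 3), P)) (Function('H')(P) = Mul(Add(P, Add(Mul(-1, Pow(1, -1)), Mul(P, Pow(3, -1)))), Add(P, Rational(1, 3))) = Mul(Add(P, Add(Mul(-1, 1), Mul(P, Rational(1, 3)))), Add(Rational(1, 3), P)) = Mul(Add(P, Add(-1, Mul(Rational(1, 3), P))), Add(Rational(1, 3), P)) = Mul(Add(-1, Mul(Rational(4, 3), P)), Add(Rational(1, 3), P)))
Mul(Add(Add(Mul(-19, Pow(66, -1)), Mul(18, Pow(Function('H')(4), -1))), 36), 7) = Mul(Add(Add(Mul(-19, Pow(66, -1)), Mul(18, Pow(Add(Rational(-1, 3), Mul(Rational(-5, 9), 4), Mul(Rational(4, 3), Pow(4, 2))), -1))), 36), 7) = Mul(Add(Add(Mul(-19, Rational(1, 66)), Mul(18, Pow(Add(Rational(-1, 3), Rational(-20, 9), Mul(Rational(4, 3), 16)), -1))), 36), 7) = Mul(Add(Add(Rational(-19, 66), Mul(18, Pow(Add(Rational(-1, 3), Rational(-20, 9), Rational(64, 3)), -1))), 36), 7) = Mul(Add(Add(Rational(-19, 66), Mul(18, Pow(Rational(169, 9), -1))), 36), 7) = Mul(Add(Add(Rational(-19, 66), Mul(18, Rational(9, 169))), 36), 7) = Mul(Add(Add(Rational(-19, 66), Rational(162, 169)), 36), 7) = Mul(Add(Rational(7481, 11154), 36), 7) = Mul(Rational(409025, 11154), 7) = Rational(2863175, 11154)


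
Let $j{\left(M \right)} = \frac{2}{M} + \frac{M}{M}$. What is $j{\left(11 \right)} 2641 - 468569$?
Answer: $- \frac{5119926}{11} \approx -4.6545 \cdot 10^{5}$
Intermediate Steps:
$j{\left(M \right)} = 1 + \frac{2}{M}$ ($j{\left(M \right)} = \frac{2}{M} + 1 = 1 + \frac{2}{M}$)
$j{\left(11 \right)} 2641 - 468569 = \frac{2 + 11}{11} \cdot 2641 - 468569 = \frac{1}{11} \cdot 13 \cdot 2641 - 468569 = \frac{13}{11} \cdot 2641 - 468569 = \frac{34333}{11} - 468569 = - \frac{5119926}{11}$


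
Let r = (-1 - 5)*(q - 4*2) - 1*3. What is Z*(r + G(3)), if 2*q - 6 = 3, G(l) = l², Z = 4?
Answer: 108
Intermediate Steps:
q = 9/2 (q = 3 + (½)*3 = 3 + 3/2 = 9/2 ≈ 4.5000)
r = 18 (r = (-1 - 5)*(9/2 - 4*2) - 1*3 = -6*(9/2 - 8) - 3 = -6*(-7/2) - 3 = 21 - 3 = 18)
Z*(r + G(3)) = 4*(18 + 3²) = 4*(18 + 9) = 4*27 = 108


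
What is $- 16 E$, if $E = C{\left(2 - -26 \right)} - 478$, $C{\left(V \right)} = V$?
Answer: $7200$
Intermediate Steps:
$E = -450$ ($E = \left(2 - -26\right) - 478 = \left(2 + 26\right) - 478 = 28 - 478 = -450$)
$- 16 E = \left(-16\right) \left(-450\right) = 7200$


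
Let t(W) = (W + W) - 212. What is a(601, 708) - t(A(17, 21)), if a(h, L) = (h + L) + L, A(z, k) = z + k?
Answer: 2153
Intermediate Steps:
A(z, k) = k + z
a(h, L) = h + 2*L (a(h, L) = (L + h) + L = h + 2*L)
t(W) = -212 + 2*W (t(W) = 2*W - 212 = -212 + 2*W)
a(601, 708) - t(A(17, 21)) = (601 + 2*708) - (-212 + 2*(21 + 17)) = (601 + 1416) - (-212 + 2*38) = 2017 - (-212 + 76) = 2017 - 1*(-136) = 2017 + 136 = 2153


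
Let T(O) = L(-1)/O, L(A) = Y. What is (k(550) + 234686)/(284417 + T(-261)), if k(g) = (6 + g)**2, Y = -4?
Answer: 141937542/74232841 ≈ 1.9121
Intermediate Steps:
L(A) = -4
T(O) = -4/O
(k(550) + 234686)/(284417 + T(-261)) = ((6 + 550)**2 + 234686)/(284417 - 4/(-261)) = (556**2 + 234686)/(284417 - 4*(-1/261)) = (309136 + 234686)/(284417 + 4/261) = 543822/(74232841/261) = 543822*(261/74232841) = 141937542/74232841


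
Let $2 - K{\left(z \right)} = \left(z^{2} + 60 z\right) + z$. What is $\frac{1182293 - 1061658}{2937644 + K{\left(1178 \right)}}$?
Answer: $\frac{120635}{1478104} \approx 0.081615$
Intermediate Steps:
$K{\left(z \right)} = 2 - z^{2} - 61 z$ ($K{\left(z \right)} = 2 - \left(\left(z^{2} + 60 z\right) + z\right) = 2 - \left(z^{2} + 61 z\right) = 2 - z^{2} - 61 z$)
$\frac{1182293 - 1061658}{2937644 + K{\left(1178 \right)}} = \frac{1182293 - 1061658}{2937644 - 1459540} = \frac{120635}{2937644 - 1459540} = \frac{120635}{1478104}$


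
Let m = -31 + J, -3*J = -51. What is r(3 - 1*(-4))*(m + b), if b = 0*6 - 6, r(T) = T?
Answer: -140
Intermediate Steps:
J = 17 (J = -1/3*(-51) = 17)
m = -14 (m = -31 + 17 = -14)
b = -6 (b = 0 - 6 = -6)
r(3 - 1*(-4))*(m + b) = (3 - 1*(-4))*(-14 - 6) = (3 + 4)*(-20) = 7*(-20) = -140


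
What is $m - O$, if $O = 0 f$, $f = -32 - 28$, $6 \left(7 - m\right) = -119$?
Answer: $\frac{161}{6} \approx 26.833$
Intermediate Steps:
$m = \frac{161}{6}$ ($m = 7 - - \frac{119}{6} = 7 + \frac{119}{6} = \frac{161}{6} \approx 26.833$)
$f = -60$
$O = 0$ ($O = 0 \left(-60\right) = 0$)
$m - O = \frac{161}{6} - 0 = \frac{161}{6} + 0 = \frac{161}{6}$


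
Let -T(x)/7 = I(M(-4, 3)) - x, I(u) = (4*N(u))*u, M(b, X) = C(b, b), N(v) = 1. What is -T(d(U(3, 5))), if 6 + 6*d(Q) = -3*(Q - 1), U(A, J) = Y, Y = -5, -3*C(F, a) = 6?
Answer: -70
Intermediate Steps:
C(F, a) = -2 (C(F, a) = -1/3*6 = -2)
U(A, J) = -5
M(b, X) = -2
I(u) = 4*u (I(u) = (4*1)*u = 4*u)
d(Q) = -1/2 - Q/2 (d(Q) = -1 + (-3*(Q - 1))/6 = -1 + (-3*(-1 + Q))/6 = -1 + (3 - 3*Q)/6 = -1 + (1/2 - Q/2) = -1/2 - Q/2)
T(x) = 56 + 7*x (T(x) = -7*(4*(-2) - x) = -7*(-8 - x) = 56 + 7*x)
-T(d(U(3, 5))) = -(56 + 7*(-1/2 - 1/2*(-5))) = -(56 + 7*(-1/2 + 5/2)) = -(56 + 7*2) = -(56 + 14) = -1*70 = -70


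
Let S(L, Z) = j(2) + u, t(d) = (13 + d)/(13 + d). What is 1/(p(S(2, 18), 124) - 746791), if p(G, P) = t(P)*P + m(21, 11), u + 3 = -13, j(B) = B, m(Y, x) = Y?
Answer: -1/746646 ≈ -1.3393e-6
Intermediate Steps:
t(d) = 1
u = -16 (u = -3 - 13 = -16)
S(L, Z) = -14 (S(L, Z) = 2 - 16 = -14)
p(G, P) = 21 + P (p(G, P) = 1*P + 21 = P + 21 = 21 + P)
1/(p(S(2, 18), 124) - 746791) = 1/((21 + 124) - 746791) = 1/(145 - 746791) = 1/(-746646) = -1/746646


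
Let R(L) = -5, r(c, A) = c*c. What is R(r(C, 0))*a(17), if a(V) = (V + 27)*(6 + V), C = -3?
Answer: -5060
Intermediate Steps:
r(c, A) = c**2
a(V) = (6 + V)*(27 + V) (a(V) = (27 + V)*(6 + V) = (6 + V)*(27 + V))
R(r(C, 0))*a(17) = -5*(162 + 17**2 + 33*17) = -5*(162 + 289 + 561) = -5*1012 = -5060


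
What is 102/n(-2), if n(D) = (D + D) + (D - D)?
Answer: -51/2 ≈ -25.500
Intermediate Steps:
n(D) = 2*D (n(D) = 2*D + 0 = 2*D)
102/n(-2) = 102/((2*(-2))) = 102/(-4) = 102*(-¼) = -51/2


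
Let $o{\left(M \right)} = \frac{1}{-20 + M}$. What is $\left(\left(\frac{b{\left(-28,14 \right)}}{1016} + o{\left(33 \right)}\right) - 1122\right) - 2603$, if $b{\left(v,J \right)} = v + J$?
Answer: $- \frac{24599483}{6604} \approx -3724.9$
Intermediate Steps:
$b{\left(v,J \right)} = J + v$
$\left(\left(\frac{b{\left(-28,14 \right)}}{1016} + o{\left(33 \right)}\right) - 1122\right) - 2603 = \left(\left(\frac{14 - 28}{1016} + \frac{1}{-20 + 33}\right) - 1122\right) - 2603 = \left(\left(\left(-14\right) \frac{1}{1016} + \frac{1}{13}\right) - 1122\right) - 2603 = \left(\left(- \frac{7}{508} + \frac{1}{13}\right) - 1122\right) - 2603 = \left(\frac{417}{6604} - 1122\right) - 2603 = - \frac{7409271}{6604} - 2603 = - \frac{24599483}{6604}$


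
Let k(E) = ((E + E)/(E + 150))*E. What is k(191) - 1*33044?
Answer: -11195042/341 ≈ -32830.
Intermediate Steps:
k(E) = 2*E**2/(150 + E) (k(E) = ((2*E)/(150 + E))*E = (2*E/(150 + E))*E = 2*E**2/(150 + E))
k(191) - 1*33044 = 2*191**2/(150 + 191) - 1*33044 = 2*36481/341 - 33044 = 2*36481*(1/341) - 33044 = 72962/341 - 33044 = -11195042/341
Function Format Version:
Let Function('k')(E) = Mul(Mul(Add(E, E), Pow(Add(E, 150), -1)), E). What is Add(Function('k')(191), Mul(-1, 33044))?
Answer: Rational(-11195042, 341) ≈ -32830.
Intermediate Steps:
Function('k')(E) = Mul(2, Pow(E, 2), Pow(Add(150, E), -1)) (Function('k')(E) = Mul(Mul(Mul(2, E), Pow(Add(150, E), -1)), E) = Mul(Mul(2, E, Pow(Add(150, E), -1)), E) = Mul(2, Pow(E, 2), Pow(Add(150, E), -1)))
Add(Function('k')(191), Mul(-1, 33044)) = Add(Mul(2, Pow(191, 2), Pow(Add(150, 191), -1)), Mul(-1, 33044)) = Add(Mul(2, 36481, Pow(341, -1)), -33044) = Add(Mul(2, 36481, Rational(1, 341)), -33044) = Add(Rational(72962, 341), -33044) = Rational(-11195042, 341)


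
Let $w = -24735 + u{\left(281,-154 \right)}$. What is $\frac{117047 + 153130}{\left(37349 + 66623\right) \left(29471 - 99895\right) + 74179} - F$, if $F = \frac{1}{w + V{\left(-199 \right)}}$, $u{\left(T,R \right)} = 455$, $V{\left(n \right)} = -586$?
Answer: $\frac{603828667}{182070094031834} \approx 3.3165 \cdot 10^{-6}$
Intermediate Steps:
$w = -24280$ ($w = -24735 + 455 = -24280$)
$F = - \frac{1}{24866}$ ($F = \frac{1}{-24280 - 586} = \frac{1}{-24866} = - \frac{1}{24866} \approx -4.0216 \cdot 10^{-5}$)
$\frac{117047 + 153130}{\left(37349 + 66623\right) \left(29471 - 99895\right) + 74179} - F = \frac{117047 + 153130}{\left(37349 + 66623\right) \left(29471 - 99895\right) + 74179} - - \frac{1}{24866} = \frac{270177}{103972 \left(-70424\right) + 74179} + \frac{1}{24866} = \frac{270177}{-7322124128 + 74179} + \frac{1}{24866} = \frac{270177}{-7322049949} + \frac{1}{24866} = 270177 \left(- \frac{1}{7322049949}\right) + \frac{1}{24866} = - \frac{270177}{7322049949} + \frac{1}{24866} = \frac{603828667}{182070094031834}$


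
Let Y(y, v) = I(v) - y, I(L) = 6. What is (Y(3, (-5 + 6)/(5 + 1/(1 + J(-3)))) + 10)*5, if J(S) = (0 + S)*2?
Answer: 65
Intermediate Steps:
J(S) = 2*S (J(S) = S*2 = 2*S)
Y(y, v) = 6 - y
(Y(3, (-5 + 6)/(5 + 1/(1 + J(-3)))) + 10)*5 = ((6 - 1*3) + 10)*5 = ((6 - 3) + 10)*5 = (3 + 10)*5 = 13*5 = 65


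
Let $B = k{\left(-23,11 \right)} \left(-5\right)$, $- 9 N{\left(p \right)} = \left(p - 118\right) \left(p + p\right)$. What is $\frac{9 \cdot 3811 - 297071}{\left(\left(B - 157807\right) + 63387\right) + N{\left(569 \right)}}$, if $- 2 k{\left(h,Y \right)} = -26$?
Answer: $\frac{2364948}{1363603} \approx 1.7343$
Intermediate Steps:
$k{\left(h,Y \right)} = 13$ ($k{\left(h,Y \right)} = \left(- \frac{1}{2}\right) \left(-26\right) = 13$)
$N{\left(p \right)} = - \frac{2 p \left(-118 + p\right)}{9}$ ($N{\left(p \right)} = - \frac{\left(p - 118\right) \left(p + p\right)}{9} = - \frac{\left(-118 + p\right) 2 p}{9} = - \frac{2 p \left(-118 + p\right)}{9}$)
$B = -65$ ($B = 13 \left(-5\right) = -65$)
$\frac{9 \cdot 3811 - 297071}{\left(\left(B - 157807\right) + 63387\right) + N{\left(569 \right)}} = \frac{9 \cdot 3811 - 297071}{\left(\left(-65 - 157807\right) + 63387\right) + \frac{2}{9} \cdot 569 \left(118 - 569\right)} = \frac{34299 - 297071}{\left(-157872 + 63387\right) + \frac{2}{9} \cdot 569 \left(118 - 569\right)} = - \frac{262772}{-94485 + \frac{2}{9} \cdot 569 \left(-451\right)} = - \frac{262772}{-94485 - \frac{513238}{9}} = - \frac{262772}{- \frac{1363603}{9}} = \left(-262772\right) \left(- \frac{9}{1363603}\right) = \frac{2364948}{1363603}$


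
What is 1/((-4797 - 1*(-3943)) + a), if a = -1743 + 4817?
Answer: 1/2220 ≈ 0.00045045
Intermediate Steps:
a = 3074
1/((-4797 - 1*(-3943)) + a) = 1/((-4797 - 1*(-3943)) + 3074) = 1/((-4797 + 3943) + 3074) = 1/(-854 + 3074) = 1/2220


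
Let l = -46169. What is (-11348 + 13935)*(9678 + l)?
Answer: -94402217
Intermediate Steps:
(-11348 + 13935)*(9678 + l) = (-11348 + 13935)*(9678 - 46169) = 2587*(-36491) = -94402217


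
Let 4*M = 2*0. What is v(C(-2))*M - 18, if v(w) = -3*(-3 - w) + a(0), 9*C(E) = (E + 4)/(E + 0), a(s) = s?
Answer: -18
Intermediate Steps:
C(E) = (4 + E)/(9*E) (C(E) = ((E + 4)/(E + 0))/9 = ((4 + E)/E)/9 = (4 + E)/(9*E))
M = 0 (M = (2*0)/4 = (¼)*0 = 0)
v(w) = 9 + 3*w (v(w) = -3*(-3 - w) + 0 = (9 + 3*w) + 0 = 9 + 3*w)
v(C(-2))*M - 18 = (9 + 3*((⅑)*(4 - 2)/(-2)))*0 - 18 = (9 + 3*((⅑)*(-½)*2))*0 - 18 = (9 + 3*(-⅑))*0 - 18 = (9 - ⅓)*0 - 18 = (26/3)*0 - 18 = 0 - 18 = -18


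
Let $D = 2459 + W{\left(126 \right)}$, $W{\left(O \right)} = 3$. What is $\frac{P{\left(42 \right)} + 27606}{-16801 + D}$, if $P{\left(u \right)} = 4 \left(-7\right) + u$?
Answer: $- \frac{27620}{14339} \approx -1.9262$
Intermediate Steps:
$D = 2462$ ($D = 2459 + 3 = 2462$)
$P{\left(u \right)} = -28 + u$
$\frac{P{\left(42 \right)} + 27606}{-16801 + D} = \frac{\left(-28 + 42\right) + 27606}{-16801 + 2462} = \frac{14 + 27606}{-14339} = 27620 \left(- \frac{1}{14339}\right) = - \frac{27620}{14339}$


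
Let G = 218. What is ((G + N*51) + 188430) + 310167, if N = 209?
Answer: 509474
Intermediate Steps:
((G + N*51) + 188430) + 310167 = ((218 + 209*51) + 188430) + 310167 = ((218 + 10659) + 188430) + 310167 = (10877 + 188430) + 310167 = 199307 + 310167 = 509474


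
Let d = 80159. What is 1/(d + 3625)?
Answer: 1/83784 ≈ 1.1935e-5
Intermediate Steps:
1/(d + 3625) = 1/(80159 + 3625) = 1/83784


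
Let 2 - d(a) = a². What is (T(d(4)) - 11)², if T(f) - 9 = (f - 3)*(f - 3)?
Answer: 82369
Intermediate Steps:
d(a) = 2 - a²
T(f) = 9 + (-3 + f)² (T(f) = 9 + (f - 3)*(f - 3) = 9 + (-3 + f)*(-3 + f) = 9 + (-3 + f)²)
(T(d(4)) - 11)² = ((9 + (-3 + (2 - 1*4²))²) - 11)² = ((9 + (-3 + (2 - 1*16))²) - 11)² = ((9 + (-3 + (2 - 16))²) - 11)² = ((9 + (-3 - 14)²) - 11)² = ((9 + (-17)²) - 11)² = ((9 + 289) - 11)² = (298 - 11)² = 287² = 82369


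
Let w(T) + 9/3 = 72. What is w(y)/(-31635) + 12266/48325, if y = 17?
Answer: 25646699/101917425 ≈ 0.25164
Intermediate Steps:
w(T) = 69 (w(T) = -3 + 72 = 69)
w(y)/(-31635) + 12266/48325 = 69/(-31635) + 12266/48325 = 69*(-1/31635) + 12266*(1/48325) = -23/10545 + 12266/48325 = 25646699/101917425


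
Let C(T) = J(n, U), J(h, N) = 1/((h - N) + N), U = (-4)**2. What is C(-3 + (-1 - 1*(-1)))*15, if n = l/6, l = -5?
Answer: -18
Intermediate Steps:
U = 16
n = -5/6 ≈ -0.83333
J(h, N) = 1/h
C(T) = -6/5 (C(T) = 1/(-5/6) = -6/5)
C(-3 + (-1 - 1*(-1)))*15 = -6/5*15 = -18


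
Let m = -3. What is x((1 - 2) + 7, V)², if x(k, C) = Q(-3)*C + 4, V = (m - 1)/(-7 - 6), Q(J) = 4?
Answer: 4624/169 ≈ 27.361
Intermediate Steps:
V = 4/13 (V = (-3 - 1)/(-7 - 6) = -4/(-13) = -4*(-1/13) = 4/13 ≈ 0.30769)
x(k, C) = 4 + 4*C (x(k, C) = 4*C + 4 = 4 + 4*C)
x((1 - 2) + 7, V)² = (4 + 4*(4/13))² = (4 + 16/13)² = (68/13)² = 4624/169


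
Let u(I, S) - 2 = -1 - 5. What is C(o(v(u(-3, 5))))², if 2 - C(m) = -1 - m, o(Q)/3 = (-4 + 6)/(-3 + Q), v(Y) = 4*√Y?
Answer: 38097/5329 - 19296*I/5329 ≈ 7.149 - 3.6209*I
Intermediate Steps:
u(I, S) = -4 (u(I, S) = 2 + (-1 - 5) = 2 - 6 = -4)
o(Q) = 6/(-3 + Q) (o(Q) = 3*((-4 + 6)/(-3 + Q)) = 3*(2/(-3 + Q)) = 6/(-3 + Q))
C(m) = 3 + m (C(m) = 2 - (-1 - m) = 2 + (1 + m) = 3 + m)
C(o(v(u(-3, 5))))² = (3 + 6/(-3 + 4*√(-4)))² = (3 + 6/(-3 + 4*(2*I)))² = (3 + 6/(-3 + 8*I))² = (3 + 6*((-3 - 8*I)/73))² = (3 + 6*(-3 - 8*I)/73)²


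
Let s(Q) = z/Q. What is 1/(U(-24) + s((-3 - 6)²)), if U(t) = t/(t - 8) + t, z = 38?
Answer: -324/7381 ≈ -0.043896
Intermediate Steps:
s(Q) = 38/Q
U(t) = t + t/(-8 + t) (U(t) = t/(-8 + t) + t = t + t/(-8 + t))
1/(U(-24) + s((-3 - 6)²)) = 1/(-24*(-7 - 24)/(-8 - 24) + 38/((-3 - 6)²)) = 1/(-24*(-31)/(-32) + 38/((-9)²)) = 1/(-24*(-1/32)*(-31) + 38/81) = 1/(-93/4 + 38*(1/81)) = 1/(-93/4 + 38/81) = 1/(-7381/324) = -324/7381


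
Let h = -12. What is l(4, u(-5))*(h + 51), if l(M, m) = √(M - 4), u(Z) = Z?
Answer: 0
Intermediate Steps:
l(M, m) = √(-4 + M)
l(4, u(-5))*(h + 51) = √(-4 + 4)*(-12 + 51) = √0*39 = 0*39 = 0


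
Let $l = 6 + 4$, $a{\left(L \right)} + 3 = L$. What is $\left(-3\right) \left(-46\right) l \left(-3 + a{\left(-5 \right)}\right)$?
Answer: $-15180$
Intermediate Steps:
$a{\left(L \right)} = -3 + L$
$l = 10$
$\left(-3\right) \left(-46\right) l \left(-3 + a{\left(-5 \right)}\right) = \left(-3\right) \left(-46\right) 10 \left(-3 - 8\right) = 138 \cdot 10 \left(-3 - 8\right) = 138 \cdot 10 \left(-11\right) = 138 \left(-110\right) = -15180$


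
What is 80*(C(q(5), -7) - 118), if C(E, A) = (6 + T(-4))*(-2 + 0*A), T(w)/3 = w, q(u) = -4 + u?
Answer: -8480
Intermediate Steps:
T(w) = 3*w
C(E, A) = 12 (C(E, A) = (6 + 3*(-4))*(-2 + 0*A) = (6 - 12)*(-2 + 0) = -6*(-2) = 12)
80*(C(q(5), -7) - 118) = 80*(12 - 118) = 80*(-106) = -8480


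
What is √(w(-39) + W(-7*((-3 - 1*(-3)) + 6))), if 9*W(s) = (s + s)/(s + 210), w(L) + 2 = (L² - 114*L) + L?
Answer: √213334/6 ≈ 76.980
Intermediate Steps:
w(L) = -2 + L² - 113*L (w(L) = -2 + ((L² - 114*L) + L) = -2 + (L² - 113*L) = -2 + L² - 113*L)
W(s) = 2*s/(9*(210 + s)) (W(s) = ((s + s)/(s + 210))/9 = ((2*s)/(210 + s))/9 = (2*s/(210 + s))/9 = 2*s/(9*(210 + s)))
√(w(-39) + W(-7*((-3 - 1*(-3)) + 6))) = √((-2 + (-39)² - 113*(-39)) + 2*(-7*((-3 - 1*(-3)) + 6))/(9*(210 - 7*((-3 - 1*(-3)) + 6)))) = √((-2 + 1521 + 4407) + 2*(-7*((-3 + 3) + 6))/(9*(210 - 7*((-3 + 3) + 6)))) = √(5926 + 2*(-7*(0 + 6))/(9*(210 - 7*(0 + 6)))) = √(5926 + 2*(-7*6)/(9*(210 - 7*6))) = √(5926 + (2/9)*(-42)/(210 - 42)) = √(5926 + (2/9)*(-42)/168) = √(5926 + (2/9)*(-42)*(1/168)) = √(5926 - 1/18) = √(106667/18) = √213334/6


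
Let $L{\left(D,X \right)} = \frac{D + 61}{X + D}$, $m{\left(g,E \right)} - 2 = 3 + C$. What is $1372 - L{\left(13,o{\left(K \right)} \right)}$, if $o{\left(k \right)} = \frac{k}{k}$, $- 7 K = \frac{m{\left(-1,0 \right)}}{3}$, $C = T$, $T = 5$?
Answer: $\frac{9567}{7} \approx 1366.7$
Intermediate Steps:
$C = 5$
$m{\left(g,E \right)} = 10$ ($m{\left(g,E \right)} = 2 + \left(3 + 5\right) = 2 + 8 = 10$)
$K = - \frac{10}{21}$ ($K = - \frac{10 \cdot \frac{1}{3}}{7} = \left(- \frac{1}{7}\right) \frac{10}{3} = - \frac{10}{21} \approx -0.47619$)
$o{\left(k \right)} = 1$
$L{\left(D,X \right)} = \frac{61 + D}{D + X}$
$1372 - L{\left(13,o{\left(K \right)} \right)} = 1372 - \frac{61 + 13}{13 + 1} = 1372 - \frac{1}{14} \cdot 74 = 1372 - \frac{37}{7} = \frac{9567}{7}$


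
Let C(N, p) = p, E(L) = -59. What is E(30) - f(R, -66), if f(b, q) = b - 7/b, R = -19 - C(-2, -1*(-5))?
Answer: -847/24 ≈ -35.292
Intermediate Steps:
R = -24 (R = -19 - (-1)*(-5) = -19 - 1*5 = -19 - 5 = -24)
f(b, q) = b - 7/b
E(30) - f(R, -66) = -59 - (-24 - 7/(-24)) = -59 - (-24 - 7*(-1/24)) = -59 - (-24 + 7/24) = -59 - 1*(-569/24) = -59 + 569/24 = -847/24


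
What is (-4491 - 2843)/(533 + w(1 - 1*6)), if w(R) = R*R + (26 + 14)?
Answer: -3667/299 ≈ -12.264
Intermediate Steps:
w(R) = 40 + R² (w(R) = R² + 40 = 40 + R²)
(-4491 - 2843)/(533 + w(1 - 1*6)) = (-4491 - 2843)/(533 + (40 + (1 - 1*6)²)) = -7334/(533 + (40 + (1 - 6)²)) = -7334/(533 + (40 + (-5)²)) = -7334/(533 + (40 + 25)) = -7334/(533 + 65) = -7334/598 = -7334*1/598 = -3667/299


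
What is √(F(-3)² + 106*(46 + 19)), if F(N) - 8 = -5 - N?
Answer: √6926 ≈ 83.223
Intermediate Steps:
F(N) = 3 - N (F(N) = 8 + (-5 - N) = 3 - N)
√(F(-3)² + 106*(46 + 19)) = √((3 - 1*(-3))² + 106*(46 + 19)) = √((3 + 3)² + 106*65) = √(6² + 6890) = √(36 + 6890) = √6926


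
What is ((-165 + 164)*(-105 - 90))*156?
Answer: 30420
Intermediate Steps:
((-165 + 164)*(-105 - 90))*156 = -1*(-195)*156 = 195*156 = 30420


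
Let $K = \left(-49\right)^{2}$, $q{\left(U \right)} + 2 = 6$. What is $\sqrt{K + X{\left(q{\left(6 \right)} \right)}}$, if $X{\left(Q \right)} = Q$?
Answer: $\sqrt{2405} \approx 49.041$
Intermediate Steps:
$q{\left(U \right)} = 4$ ($q{\left(U \right)} = -2 + 6 = 4$)
$K = 2401$
$\sqrt{K + X{\left(q{\left(6 \right)} \right)}} = \sqrt{2401 + 4} = \sqrt{2405}$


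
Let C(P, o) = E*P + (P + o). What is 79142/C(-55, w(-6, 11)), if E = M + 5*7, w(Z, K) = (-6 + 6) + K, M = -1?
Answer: -39571/957 ≈ -41.349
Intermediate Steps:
w(Z, K) = K (w(Z, K) = 0 + K = K)
E = 34 (E = -1 + 5*7 = -1 + 35 = 34)
C(P, o) = o + 35*P (C(P, o) = 34*P + (P + o) = o + 35*P)
79142/C(-55, w(-6, 11)) = 79142/(11 + 35*(-55)) = 79142/(11 - 1925) = 79142/(-1914) = 79142*(-1/1914) = -39571/957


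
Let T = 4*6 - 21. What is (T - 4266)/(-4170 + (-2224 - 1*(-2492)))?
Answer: 4263/3902 ≈ 1.0925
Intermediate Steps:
T = 3 (T = 24 - 21 = 3)
(T - 4266)/(-4170 + (-2224 - 1*(-2492))) = (3 - 4266)/(-4170 + (-2224 - 1*(-2492))) = -4263/(-4170 + (-2224 + 2492)) = -4263/(-4170 + 268) = -4263/(-3902) = -4263*(-1/3902) = 4263/3902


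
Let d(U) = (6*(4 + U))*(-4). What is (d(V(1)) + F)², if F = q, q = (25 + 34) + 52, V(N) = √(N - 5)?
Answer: -2079 - 1440*I ≈ -2079.0 - 1440.0*I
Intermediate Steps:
V(N) = √(-5 + N)
q = 111 (q = 59 + 52 = 111)
F = 111
d(U) = -96 - 24*U (d(U) = (24 + 6*U)*(-4) = -96 - 24*U)
(d(V(1)) + F)² = ((-96 - 24*√(-5 + 1)) + 111)² = ((-96 - 48*I) + 111)² = (15 - 48*I)²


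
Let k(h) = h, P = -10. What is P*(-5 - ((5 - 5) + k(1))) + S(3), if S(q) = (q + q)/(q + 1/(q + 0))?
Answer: 309/5 ≈ 61.800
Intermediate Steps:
S(q) = 2*q/(q + 1/q) (S(q) = (2*q)/(q + 1/q) = 2*q/(q + 1/q))
P*(-5 - ((5 - 5) + k(1))) + S(3) = -10*(-5 - ((5 - 5) + 1)) + 2*3**2/(1 + 3**2) = -10*(-5 - (0 + 1)) + 2*9/(1 + 9) = -10*(-5 - 1*1) + 2*9/10 = -10*(-5 - 1) + 2*9*(1/10) = -10*(-6) + 9/5 = 60 + 9/5 = 309/5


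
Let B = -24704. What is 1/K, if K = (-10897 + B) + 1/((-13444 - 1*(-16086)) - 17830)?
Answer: -15188/540707989 ≈ -2.8089e-5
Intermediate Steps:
K = -540707989/15188 (K = (-10897 - 24704) + 1/((-13444 - 1*(-16086)) - 17830) = -35601 + 1/((-13444 + 16086) - 17830) = -35601 + 1/(2642 - 17830) = -35601 + 1/(-15188) = -35601 - 1/15188 = -540707989/15188 ≈ -35601.)
1/K = 1/(-540707989/15188) = -15188/540707989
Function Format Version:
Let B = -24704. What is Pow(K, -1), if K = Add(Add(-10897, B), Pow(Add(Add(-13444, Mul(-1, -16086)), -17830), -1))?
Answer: Rational(-15188, 540707989) ≈ -2.8089e-5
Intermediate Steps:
K = Rational(-540707989, 15188) (K = Add(Add(-10897, -24704), Pow(Add(Add(-13444, Mul(-1, -16086)), -17830), -1)) = Add(-35601, Pow(Add(Add(-13444, 16086), -17830), -1)) = Add(-35601, Pow(Add(2642, -17830), -1)) = Add(-35601, Pow(-15188, -1)) = Add(-35601, Rational(-1, 15188)) = Rational(-540707989, 15188) ≈ -35601.)
Pow(K, -1) = Pow(Rational(-540707989, 15188), -1) = Rational(-15188, 540707989)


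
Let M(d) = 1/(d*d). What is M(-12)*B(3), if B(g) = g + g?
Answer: 1/24 ≈ 0.041667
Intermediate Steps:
M(d) = d⁻² (M(d) = 1/(d²) = d⁻²)
B(g) = 2*g
M(-12)*B(3) = (2*3)/(-12)² = (1/144)*6 = 1/24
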